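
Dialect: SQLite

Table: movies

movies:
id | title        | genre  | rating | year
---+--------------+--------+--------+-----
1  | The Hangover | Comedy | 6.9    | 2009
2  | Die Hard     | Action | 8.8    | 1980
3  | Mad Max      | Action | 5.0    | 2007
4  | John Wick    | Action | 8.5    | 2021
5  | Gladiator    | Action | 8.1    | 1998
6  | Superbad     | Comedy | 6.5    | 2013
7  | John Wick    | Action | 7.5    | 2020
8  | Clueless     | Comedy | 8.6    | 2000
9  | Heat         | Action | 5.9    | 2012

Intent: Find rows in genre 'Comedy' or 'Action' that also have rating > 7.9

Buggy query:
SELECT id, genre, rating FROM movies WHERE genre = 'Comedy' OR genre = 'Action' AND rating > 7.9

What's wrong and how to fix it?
Bug: Without parentheses, AND is evaluated before OR, so the rating filter only applies to the 'Action' branch

Fix: Add parentheses around the OR so the AND applies to both alternatives

Corrected query:
SELECT id, genre, rating FROM movies WHERE (genre = 'Comedy' OR genre = 'Action') AND rating > 7.9

Result:
id | genre  | rating
---+--------+-------
2  | Action | 8.8   
4  | Action | 8.5   
5  | Action | 8.1   
8  | Comedy | 8.6   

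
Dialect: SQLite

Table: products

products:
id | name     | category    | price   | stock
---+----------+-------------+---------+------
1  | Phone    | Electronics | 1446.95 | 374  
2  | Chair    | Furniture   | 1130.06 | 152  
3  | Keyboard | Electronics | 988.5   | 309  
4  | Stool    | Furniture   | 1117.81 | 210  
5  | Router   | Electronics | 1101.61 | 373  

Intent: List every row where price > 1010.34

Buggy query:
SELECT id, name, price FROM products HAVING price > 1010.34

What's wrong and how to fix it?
Bug: This is a non-aggregate query (no GROUP BY, no aggregates), so in SQLite the HAVING clause is invalid here; a row-level condition belongs in WHERE

Fix: Replace HAVING with WHERE since the condition applies to individual rows

Corrected query:
SELECT id, name, price FROM products WHERE price > 1010.34

Result:
id | name   | price  
---+--------+--------
1  | Phone  | 1446.95
2  | Chair  | 1130.06
4  | Stool  | 1117.81
5  | Router | 1101.61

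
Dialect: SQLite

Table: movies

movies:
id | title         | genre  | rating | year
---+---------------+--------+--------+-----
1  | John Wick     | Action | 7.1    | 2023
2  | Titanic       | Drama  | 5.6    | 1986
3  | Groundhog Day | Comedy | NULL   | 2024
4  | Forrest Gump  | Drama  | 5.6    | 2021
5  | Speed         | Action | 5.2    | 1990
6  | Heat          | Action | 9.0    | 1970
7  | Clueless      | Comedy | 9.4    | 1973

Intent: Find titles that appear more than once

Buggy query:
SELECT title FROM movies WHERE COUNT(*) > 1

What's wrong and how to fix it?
Bug: WHERE can't reference COUNT(*); aggregates are computed after WHERE

Fix: GROUP BY title, then filter groups with HAVING COUNT(*) > 1

Corrected query:
SELECT title FROM movies GROUP BY title HAVING COUNT(*) > 1

Result:
(no rows)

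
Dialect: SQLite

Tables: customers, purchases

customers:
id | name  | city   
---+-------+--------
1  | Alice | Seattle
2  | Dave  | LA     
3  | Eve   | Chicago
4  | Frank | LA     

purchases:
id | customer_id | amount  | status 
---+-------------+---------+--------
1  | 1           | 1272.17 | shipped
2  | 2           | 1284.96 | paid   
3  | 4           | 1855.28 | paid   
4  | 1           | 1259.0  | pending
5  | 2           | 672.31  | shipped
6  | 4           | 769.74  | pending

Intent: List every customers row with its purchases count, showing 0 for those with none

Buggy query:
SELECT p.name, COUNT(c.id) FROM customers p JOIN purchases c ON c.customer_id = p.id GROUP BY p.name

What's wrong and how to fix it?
Bug: INNER JOIN drops customers rows that have no matching purchases rows

Fix: Use LEFT JOIN so parents without children still appear (COUNT(c.id) gives 0)

Corrected query:
SELECT p.name, COUNT(c.id) FROM customers p LEFT JOIN purchases c ON c.customer_id = p.id GROUP BY p.name

Result:
name  | COUNT(c.id)
------+------------
Alice | 2          
Dave  | 2          
Eve   | 0          
Frank | 2          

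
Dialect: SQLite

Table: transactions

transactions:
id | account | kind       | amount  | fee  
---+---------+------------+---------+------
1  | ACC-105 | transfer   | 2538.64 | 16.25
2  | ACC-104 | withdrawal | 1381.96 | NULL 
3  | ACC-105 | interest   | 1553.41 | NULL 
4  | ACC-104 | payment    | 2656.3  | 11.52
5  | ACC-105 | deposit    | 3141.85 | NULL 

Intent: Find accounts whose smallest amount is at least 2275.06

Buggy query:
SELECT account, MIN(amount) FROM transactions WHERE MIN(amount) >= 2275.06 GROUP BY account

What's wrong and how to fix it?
Bug: MIN() in WHERE is a misuse of aggregate

Fix: Use HAVING for the per-group MIN condition

Corrected query:
SELECT account, MIN(amount) FROM transactions GROUP BY account HAVING MIN(amount) >= 2275.06

Result:
(no rows)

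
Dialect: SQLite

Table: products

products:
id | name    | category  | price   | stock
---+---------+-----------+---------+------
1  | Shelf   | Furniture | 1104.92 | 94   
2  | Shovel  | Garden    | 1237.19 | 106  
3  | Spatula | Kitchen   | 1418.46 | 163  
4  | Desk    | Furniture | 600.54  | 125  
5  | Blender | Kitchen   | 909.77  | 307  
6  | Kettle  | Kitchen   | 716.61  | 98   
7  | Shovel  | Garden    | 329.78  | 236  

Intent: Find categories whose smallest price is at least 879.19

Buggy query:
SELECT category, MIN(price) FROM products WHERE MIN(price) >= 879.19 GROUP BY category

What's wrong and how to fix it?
Bug: MIN() in WHERE is a misuse of aggregate

Fix: Replace WHERE with HAVING after the GROUP BY

Corrected query:
SELECT category, MIN(price) FROM products GROUP BY category HAVING MIN(price) >= 879.19

Result:
(no rows)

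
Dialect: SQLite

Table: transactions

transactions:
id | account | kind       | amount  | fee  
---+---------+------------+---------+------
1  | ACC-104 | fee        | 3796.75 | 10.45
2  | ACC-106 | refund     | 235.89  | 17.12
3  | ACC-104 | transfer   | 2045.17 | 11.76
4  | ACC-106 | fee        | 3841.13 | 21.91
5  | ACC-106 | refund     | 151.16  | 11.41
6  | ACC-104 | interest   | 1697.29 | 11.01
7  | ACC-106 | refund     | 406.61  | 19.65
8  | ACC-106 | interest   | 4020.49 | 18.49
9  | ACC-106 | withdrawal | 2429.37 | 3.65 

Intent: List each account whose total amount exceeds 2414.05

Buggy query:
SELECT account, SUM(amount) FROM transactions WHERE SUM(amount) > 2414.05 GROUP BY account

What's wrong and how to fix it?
Bug: SUM(amount) is an aggregate, but WHERE filters rows before aggregation

Fix: Use HAVING (which filters groups after aggregation) instead of WHERE

Corrected query:
SELECT account, SUM(amount) FROM transactions GROUP BY account HAVING SUM(amount) > 2414.05

Result:
account | SUM(amount)
--------+------------
ACC-104 | 7539.21    
ACC-106 | 11084.65   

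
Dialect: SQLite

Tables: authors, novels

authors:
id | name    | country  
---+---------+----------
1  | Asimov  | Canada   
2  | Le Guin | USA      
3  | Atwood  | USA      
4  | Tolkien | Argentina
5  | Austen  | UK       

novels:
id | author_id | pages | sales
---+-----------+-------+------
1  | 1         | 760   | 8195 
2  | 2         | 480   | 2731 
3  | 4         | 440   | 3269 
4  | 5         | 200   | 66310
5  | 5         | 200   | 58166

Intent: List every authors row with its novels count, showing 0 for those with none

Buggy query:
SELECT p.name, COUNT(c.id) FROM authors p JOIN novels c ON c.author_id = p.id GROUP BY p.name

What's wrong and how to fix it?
Bug: INNER JOIN drops authors rows that have no matching novels rows

Fix: Use LEFT JOIN so parents without children still appear (COUNT(c.id) gives 0)

Corrected query:
SELECT p.name, COUNT(c.id) FROM authors p LEFT JOIN novels c ON c.author_id = p.id GROUP BY p.name

Result:
name    | COUNT(c.id)
--------+------------
Asimov  | 1          
Atwood  | 0          
Austen  | 2          
Le Guin | 1          
Tolkien | 1          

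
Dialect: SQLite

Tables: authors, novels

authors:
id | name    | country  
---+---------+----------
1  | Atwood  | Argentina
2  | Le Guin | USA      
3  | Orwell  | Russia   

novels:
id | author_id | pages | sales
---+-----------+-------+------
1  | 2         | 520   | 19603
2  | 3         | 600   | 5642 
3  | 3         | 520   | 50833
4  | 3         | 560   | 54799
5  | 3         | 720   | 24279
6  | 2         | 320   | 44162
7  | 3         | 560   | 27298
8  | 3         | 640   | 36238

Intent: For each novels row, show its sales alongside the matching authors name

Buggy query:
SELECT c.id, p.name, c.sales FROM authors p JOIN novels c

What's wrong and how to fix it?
Bug: Missing join condition: each novels row is matched to all authors rows instead of just its own

Fix: Specify the join condition linking the foreign key to the parent id

Corrected query:
SELECT c.id, p.name, c.sales FROM authors p JOIN novels c ON c.author_id = p.id

Result:
id | name    | sales
---+---------+------
1  | Le Guin | 19603
2  | Orwell  | 5642 
3  | Orwell  | 50833
4  | Orwell  | 54799
5  | Orwell  | 24279
6  | Le Guin | 44162
7  | Orwell  | 27298
8  | Orwell  | 36238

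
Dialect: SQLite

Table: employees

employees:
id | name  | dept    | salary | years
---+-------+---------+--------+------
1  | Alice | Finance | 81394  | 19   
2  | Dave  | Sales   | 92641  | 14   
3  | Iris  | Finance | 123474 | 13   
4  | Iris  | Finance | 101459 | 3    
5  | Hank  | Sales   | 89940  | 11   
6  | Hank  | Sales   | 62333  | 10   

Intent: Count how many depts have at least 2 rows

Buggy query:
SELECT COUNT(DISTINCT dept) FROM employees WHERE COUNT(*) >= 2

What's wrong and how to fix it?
Bug: COUNT(*) cannot appear in WHERE; the per-group count doesn't exist yet

Fix: Use a subquery that GROUPs and filters with HAVING, then count its rows

Corrected query:
SELECT COUNT(*) FROM (SELECT dept FROM employees GROUP BY dept HAVING COUNT(*) >= 2)

Result:
COUNT(*)
--------
2       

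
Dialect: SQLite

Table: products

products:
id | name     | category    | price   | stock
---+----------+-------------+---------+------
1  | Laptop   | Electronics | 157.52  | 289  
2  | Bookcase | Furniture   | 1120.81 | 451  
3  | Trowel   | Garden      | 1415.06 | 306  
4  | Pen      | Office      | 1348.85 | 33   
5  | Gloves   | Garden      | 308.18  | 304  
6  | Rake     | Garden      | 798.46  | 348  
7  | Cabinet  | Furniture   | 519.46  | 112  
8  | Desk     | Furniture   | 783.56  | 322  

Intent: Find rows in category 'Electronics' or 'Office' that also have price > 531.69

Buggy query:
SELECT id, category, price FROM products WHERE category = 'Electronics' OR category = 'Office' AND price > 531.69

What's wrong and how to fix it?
Bug: AND binds tighter than OR, so this parses as category = 'Electronics' OR (category = 'Office' AND price > 531.69)

Fix: Group the OR with parentheses (or use IN), then AND the threshold

Corrected query:
SELECT id, category, price FROM products WHERE (category = 'Electronics' OR category = 'Office') AND price > 531.69

Result:
id | category | price  
---+----------+--------
4  | Office   | 1348.85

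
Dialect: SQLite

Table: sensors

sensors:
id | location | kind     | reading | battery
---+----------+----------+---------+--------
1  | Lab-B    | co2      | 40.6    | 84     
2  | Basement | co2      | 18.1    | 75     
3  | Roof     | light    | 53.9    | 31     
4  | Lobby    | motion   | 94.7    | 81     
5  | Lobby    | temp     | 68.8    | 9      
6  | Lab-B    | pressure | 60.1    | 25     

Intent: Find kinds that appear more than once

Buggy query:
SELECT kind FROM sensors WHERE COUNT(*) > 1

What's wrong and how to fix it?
Bug: WHERE can't reference COUNT(*); aggregates are computed after WHERE

Fix: GROUP BY kind, then filter groups with HAVING COUNT(*) > 1

Corrected query:
SELECT kind FROM sensors GROUP BY kind HAVING COUNT(*) > 1

Result:
kind
----
co2 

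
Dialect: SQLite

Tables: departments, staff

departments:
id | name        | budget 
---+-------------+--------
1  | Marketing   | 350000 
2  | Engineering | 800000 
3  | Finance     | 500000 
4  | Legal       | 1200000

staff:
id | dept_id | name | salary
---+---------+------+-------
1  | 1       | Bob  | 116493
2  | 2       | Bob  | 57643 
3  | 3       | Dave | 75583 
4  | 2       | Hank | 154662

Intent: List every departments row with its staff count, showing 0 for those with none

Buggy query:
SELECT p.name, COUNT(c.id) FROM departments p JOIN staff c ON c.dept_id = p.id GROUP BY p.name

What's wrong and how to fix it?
Bug: An inner join excludes parents with zero children

Fix: Switch to LEFT JOIN to retain unmatched parent rows

Corrected query:
SELECT p.name, COUNT(c.id) FROM departments p LEFT JOIN staff c ON c.dept_id = p.id GROUP BY p.name

Result:
name        | COUNT(c.id)
------------+------------
Engineering | 2          
Finance     | 1          
Legal       | 0          
Marketing   | 1          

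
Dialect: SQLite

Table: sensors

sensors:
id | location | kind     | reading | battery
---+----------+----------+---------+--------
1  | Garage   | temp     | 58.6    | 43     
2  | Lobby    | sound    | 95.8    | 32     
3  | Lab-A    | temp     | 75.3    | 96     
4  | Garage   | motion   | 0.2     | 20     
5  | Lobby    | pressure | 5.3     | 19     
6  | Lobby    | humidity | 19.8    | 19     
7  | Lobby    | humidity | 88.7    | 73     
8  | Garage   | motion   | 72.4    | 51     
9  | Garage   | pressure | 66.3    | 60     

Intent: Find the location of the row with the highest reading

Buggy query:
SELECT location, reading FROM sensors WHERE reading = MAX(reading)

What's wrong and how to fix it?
Bug: MAX(reading) is an aggregate and cannot be used directly in WHERE

Fix: Wrap MAX in a scalar subquery so WHERE compares against a single value

Corrected query:
SELECT location, reading FROM sensors WHERE reading = (SELECT MAX(reading) FROM sensors)

Result:
location | reading
---------+--------
Lobby    | 95.8   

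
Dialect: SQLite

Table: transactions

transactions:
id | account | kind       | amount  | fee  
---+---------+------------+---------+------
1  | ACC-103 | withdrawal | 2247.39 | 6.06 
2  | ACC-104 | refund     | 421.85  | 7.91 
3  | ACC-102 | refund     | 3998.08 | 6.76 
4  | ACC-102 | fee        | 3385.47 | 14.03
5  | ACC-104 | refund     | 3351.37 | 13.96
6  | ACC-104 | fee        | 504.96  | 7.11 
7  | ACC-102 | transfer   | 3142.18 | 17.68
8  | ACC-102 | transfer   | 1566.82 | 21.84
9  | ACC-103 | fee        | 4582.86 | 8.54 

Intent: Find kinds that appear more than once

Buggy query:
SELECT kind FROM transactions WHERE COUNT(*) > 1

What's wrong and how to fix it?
Bug: COUNT(*) is an aggregate and cannot be used in WHERE

Fix: GROUP BY kind, then filter groups with HAVING COUNT(*) > 1

Corrected query:
SELECT kind FROM transactions GROUP BY kind HAVING COUNT(*) > 1

Result:
kind    
--------
fee     
refund  
transfer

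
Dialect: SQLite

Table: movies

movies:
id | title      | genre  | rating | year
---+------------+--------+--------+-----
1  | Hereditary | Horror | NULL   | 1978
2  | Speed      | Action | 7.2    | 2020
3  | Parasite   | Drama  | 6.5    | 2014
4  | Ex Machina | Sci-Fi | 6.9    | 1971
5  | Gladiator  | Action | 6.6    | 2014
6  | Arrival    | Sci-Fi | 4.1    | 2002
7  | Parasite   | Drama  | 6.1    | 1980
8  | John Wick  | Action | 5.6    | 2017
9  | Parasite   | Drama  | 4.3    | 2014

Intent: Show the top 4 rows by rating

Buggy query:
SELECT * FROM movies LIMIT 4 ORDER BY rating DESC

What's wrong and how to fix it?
Bug: LIMIT must come after ORDER BY

Fix: Sort with ORDER BY, then apply LIMIT

Corrected query:
SELECT * FROM movies ORDER BY rating DESC LIMIT 4

Result:
id | title      | genre  | rating | year
---+------------+--------+--------+-----
2  | Speed      | Action | 7.2    | 2020
4  | Ex Machina | Sci-Fi | 6.9    | 1971
5  | Gladiator  | Action | 6.6    | 2014
3  | Parasite   | Drama  | 6.5    | 2014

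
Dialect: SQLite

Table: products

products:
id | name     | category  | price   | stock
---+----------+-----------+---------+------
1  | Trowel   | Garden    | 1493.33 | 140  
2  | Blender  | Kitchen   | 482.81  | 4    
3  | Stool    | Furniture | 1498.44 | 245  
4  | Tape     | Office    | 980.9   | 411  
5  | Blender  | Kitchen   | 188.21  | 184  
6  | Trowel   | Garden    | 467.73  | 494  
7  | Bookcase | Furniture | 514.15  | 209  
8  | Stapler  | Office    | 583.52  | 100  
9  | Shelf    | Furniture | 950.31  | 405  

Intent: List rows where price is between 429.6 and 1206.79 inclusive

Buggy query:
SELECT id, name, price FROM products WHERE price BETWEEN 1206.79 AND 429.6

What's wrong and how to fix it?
Bug: The bounds are reversed; BETWEEN a AND b requires a <= b to match anything

Fix: Swap the bounds so the smaller value comes first

Corrected query:
SELECT id, name, price FROM products WHERE price BETWEEN 429.6 AND 1206.79

Result:
id | name     | price 
---+----------+-------
2  | Blender  | 482.81
4  | Tape     | 980.9 
6  | Trowel   | 467.73
7  | Bookcase | 514.15
8  | Stapler  | 583.52
9  | Shelf    | 950.31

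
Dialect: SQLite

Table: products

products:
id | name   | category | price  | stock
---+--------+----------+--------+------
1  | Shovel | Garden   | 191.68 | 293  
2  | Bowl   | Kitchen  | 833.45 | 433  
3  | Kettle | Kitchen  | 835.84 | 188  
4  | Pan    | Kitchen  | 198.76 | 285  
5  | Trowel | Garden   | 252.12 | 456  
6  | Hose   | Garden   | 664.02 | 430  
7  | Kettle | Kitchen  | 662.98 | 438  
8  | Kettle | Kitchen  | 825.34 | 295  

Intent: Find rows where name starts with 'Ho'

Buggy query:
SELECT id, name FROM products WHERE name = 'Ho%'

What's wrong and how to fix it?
Bug: '=' compares the literal string including the % character; pattern matching needs LIKE

Fix: Use LIKE for wildcard pattern matching

Corrected query:
SELECT id, name FROM products WHERE name LIKE 'Ho%'

Result:
id | name
---+-----
6  | Hose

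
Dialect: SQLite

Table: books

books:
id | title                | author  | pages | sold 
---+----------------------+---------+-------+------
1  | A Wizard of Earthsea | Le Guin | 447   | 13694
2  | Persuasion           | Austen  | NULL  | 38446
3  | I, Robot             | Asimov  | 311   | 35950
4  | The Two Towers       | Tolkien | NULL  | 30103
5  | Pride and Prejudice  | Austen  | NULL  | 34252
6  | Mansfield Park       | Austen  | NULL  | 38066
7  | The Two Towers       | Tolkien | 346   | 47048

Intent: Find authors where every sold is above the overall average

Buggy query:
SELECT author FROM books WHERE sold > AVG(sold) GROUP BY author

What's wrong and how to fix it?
Bug: AVG() is an aggregate; it can't sit directly in WHERE

Fix: Compute the overall average in a scalar subquery and compare each group's MIN against it in HAVING

Corrected query:
SELECT author FROM books GROUP BY author HAVING MIN(sold) > (SELECT AVG(sold) FROM books)

Result:
author
------
Asimov
Austen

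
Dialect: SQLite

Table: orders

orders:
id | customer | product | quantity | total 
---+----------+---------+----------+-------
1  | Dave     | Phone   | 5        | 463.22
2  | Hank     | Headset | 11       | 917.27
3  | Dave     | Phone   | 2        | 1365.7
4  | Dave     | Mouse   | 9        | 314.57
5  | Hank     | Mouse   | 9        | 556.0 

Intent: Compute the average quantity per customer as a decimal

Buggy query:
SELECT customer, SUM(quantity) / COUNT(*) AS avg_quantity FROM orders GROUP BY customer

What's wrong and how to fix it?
Bug: SUM(quantity) and COUNT(*) are both integers; the division truncates the fractional part

Fix: Multiply by 1.0 (or CAST to REAL) to force floating-point division

Corrected query:
SELECT customer, SUM(quantity) * 1.0 / COUNT(*) AS avg_quantity FROM orders GROUP BY customer

Result:
customer | avg_quantity
---------+-------------
Dave     | 5.333333    
Hank     | 10          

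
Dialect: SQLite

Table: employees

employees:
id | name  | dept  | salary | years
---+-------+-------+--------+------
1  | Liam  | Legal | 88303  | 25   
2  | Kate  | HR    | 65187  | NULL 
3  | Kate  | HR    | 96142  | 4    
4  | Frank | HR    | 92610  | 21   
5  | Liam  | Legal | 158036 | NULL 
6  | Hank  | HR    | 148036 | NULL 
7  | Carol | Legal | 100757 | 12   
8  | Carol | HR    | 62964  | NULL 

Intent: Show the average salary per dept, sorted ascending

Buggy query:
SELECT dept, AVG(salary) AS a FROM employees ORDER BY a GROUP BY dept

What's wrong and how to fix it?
Bug: ORDER BY appears before GROUP BY; SQL clause order requires GROUP BY first

Fix: Reorder: SELECT … FROM … GROUP BY … ORDER BY …

Corrected query:
SELECT dept, AVG(salary) AS a FROM employees GROUP BY dept ORDER BY a

Result:
dept  | a            
------+--------------
HR    | 92987.8      
Legal | 115698.666667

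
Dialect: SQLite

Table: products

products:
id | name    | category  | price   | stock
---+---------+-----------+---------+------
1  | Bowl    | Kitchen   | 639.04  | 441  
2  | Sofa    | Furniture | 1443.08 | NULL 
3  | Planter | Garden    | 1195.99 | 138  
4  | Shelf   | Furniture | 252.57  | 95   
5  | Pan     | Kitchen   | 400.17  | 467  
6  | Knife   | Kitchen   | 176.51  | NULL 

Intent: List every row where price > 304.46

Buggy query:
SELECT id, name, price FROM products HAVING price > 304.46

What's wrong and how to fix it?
Bug: This is a non-aggregate query (no GROUP BY, no aggregates), so in SQLite the HAVING clause is invalid here; a row-level condition belongs in WHERE

Fix: Use WHERE for row-level filtering

Corrected query:
SELECT id, name, price FROM products WHERE price > 304.46

Result:
id | name    | price  
---+---------+--------
1  | Bowl    | 639.04 
2  | Sofa    | 1443.08
3  | Planter | 1195.99
5  | Pan     | 400.17 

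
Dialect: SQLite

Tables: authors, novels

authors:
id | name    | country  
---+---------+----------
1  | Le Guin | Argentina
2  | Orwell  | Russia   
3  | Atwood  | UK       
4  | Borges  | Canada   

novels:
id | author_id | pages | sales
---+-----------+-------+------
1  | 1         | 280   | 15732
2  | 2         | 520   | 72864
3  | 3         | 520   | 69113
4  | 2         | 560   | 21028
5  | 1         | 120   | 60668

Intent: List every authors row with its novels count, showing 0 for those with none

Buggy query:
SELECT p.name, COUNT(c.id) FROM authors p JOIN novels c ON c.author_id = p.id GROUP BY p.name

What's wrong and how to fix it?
Bug: An inner join excludes parents with zero children

Fix: Use LEFT JOIN so parents without children still appear (COUNT(c.id) gives 0)

Corrected query:
SELECT p.name, COUNT(c.id) FROM authors p LEFT JOIN novels c ON c.author_id = p.id GROUP BY p.name

Result:
name    | COUNT(c.id)
--------+------------
Atwood  | 1          
Borges  | 0          
Le Guin | 2          
Orwell  | 2          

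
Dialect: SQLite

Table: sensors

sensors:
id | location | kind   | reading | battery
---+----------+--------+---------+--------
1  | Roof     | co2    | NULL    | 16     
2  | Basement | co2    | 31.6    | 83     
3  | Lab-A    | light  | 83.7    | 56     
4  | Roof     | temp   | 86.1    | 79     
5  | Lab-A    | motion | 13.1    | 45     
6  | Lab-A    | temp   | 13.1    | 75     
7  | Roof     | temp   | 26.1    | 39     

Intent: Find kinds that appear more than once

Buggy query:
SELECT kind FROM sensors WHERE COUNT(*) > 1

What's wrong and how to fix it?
Bug: COUNT(*) is an aggregate and cannot be used in WHERE

Fix: GROUP BY kind, then filter groups with HAVING COUNT(*) > 1

Corrected query:
SELECT kind FROM sensors GROUP BY kind HAVING COUNT(*) > 1

Result:
kind
----
co2 
temp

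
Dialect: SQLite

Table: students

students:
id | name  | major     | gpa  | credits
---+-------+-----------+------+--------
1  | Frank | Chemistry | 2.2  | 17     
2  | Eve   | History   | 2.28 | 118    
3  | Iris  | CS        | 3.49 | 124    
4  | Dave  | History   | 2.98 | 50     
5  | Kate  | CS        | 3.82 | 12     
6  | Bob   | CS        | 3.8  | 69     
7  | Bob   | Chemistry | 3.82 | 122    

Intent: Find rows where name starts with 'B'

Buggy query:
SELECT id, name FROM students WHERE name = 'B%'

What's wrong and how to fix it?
Bug: '=' compares the literal string including the % character; pattern matching needs LIKE

Fix: Replace '=' with LIKE so 'B%' is treated as a pattern

Corrected query:
SELECT id, name FROM students WHERE name LIKE 'B%'

Result:
id | name
---+-----
6  | Bob 
7  | Bob 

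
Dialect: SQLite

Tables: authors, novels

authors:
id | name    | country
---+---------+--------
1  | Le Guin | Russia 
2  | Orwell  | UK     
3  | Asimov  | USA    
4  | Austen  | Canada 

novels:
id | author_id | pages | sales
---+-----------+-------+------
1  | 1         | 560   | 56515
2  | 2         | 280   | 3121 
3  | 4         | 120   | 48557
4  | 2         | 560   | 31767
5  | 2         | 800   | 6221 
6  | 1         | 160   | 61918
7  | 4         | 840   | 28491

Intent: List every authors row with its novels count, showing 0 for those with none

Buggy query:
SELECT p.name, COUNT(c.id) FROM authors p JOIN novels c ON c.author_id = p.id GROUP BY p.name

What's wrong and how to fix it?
Bug: INNER JOIN drops authors rows that have no matching novels rows

Fix: Switch to LEFT JOIN to retain unmatched parent rows

Corrected query:
SELECT p.name, COUNT(c.id) FROM authors p LEFT JOIN novels c ON c.author_id = p.id GROUP BY p.name

Result:
name    | COUNT(c.id)
--------+------------
Asimov  | 0          
Austen  | 2          
Le Guin | 2          
Orwell  | 3          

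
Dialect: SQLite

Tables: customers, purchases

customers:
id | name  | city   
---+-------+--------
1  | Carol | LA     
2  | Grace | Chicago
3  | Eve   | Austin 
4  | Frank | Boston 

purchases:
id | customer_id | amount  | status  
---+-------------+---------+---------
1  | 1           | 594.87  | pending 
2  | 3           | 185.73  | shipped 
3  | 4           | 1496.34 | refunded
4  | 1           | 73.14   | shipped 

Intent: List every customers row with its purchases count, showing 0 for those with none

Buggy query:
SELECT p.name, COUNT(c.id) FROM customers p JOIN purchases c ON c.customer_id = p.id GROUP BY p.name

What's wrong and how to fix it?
Bug: An inner join excludes parents with zero children

Fix: Use LEFT JOIN so parents without children still appear (COUNT(c.id) gives 0)

Corrected query:
SELECT p.name, COUNT(c.id) FROM customers p LEFT JOIN purchases c ON c.customer_id = p.id GROUP BY p.name

Result:
name  | COUNT(c.id)
------+------------
Carol | 2          
Eve   | 1          
Frank | 1          
Grace | 0          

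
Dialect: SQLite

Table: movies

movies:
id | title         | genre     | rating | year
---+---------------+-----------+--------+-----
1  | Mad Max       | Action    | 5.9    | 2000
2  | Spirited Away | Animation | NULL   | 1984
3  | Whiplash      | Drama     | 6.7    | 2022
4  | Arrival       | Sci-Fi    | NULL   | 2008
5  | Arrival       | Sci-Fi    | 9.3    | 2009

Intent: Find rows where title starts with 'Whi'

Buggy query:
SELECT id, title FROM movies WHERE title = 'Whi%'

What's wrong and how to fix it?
Bug: '=' compares the literal string including the % character; pattern matching needs LIKE

Fix: Replace '=' with LIKE so 'Whi%' is treated as a pattern

Corrected query:
SELECT id, title FROM movies WHERE title LIKE 'Whi%'

Result:
id | title   
---+---------
3  | Whiplash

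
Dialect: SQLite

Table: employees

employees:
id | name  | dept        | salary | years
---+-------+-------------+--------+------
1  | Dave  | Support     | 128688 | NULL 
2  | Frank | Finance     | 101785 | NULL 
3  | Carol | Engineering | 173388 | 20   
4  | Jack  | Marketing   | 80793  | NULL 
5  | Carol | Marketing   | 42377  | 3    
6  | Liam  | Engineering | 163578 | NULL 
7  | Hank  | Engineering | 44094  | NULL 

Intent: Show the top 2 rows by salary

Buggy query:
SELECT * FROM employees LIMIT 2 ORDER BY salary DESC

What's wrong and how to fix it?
Bug: LIMIT must come after ORDER BY

Fix: Sort with ORDER BY, then apply LIMIT

Corrected query:
SELECT * FROM employees ORDER BY salary DESC LIMIT 2

Result:
id | name  | dept        | salary | years
---+-------+-------------+--------+------
3  | Carol | Engineering | 173388 | 20   
6  | Liam  | Engineering | 163578 | NULL 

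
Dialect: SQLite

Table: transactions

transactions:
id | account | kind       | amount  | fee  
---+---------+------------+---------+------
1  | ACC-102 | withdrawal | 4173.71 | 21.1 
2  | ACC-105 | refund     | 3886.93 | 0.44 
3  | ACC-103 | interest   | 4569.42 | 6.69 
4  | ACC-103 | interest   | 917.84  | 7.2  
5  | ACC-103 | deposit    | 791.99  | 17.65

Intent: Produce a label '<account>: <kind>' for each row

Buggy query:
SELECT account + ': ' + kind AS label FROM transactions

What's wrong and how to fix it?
Bug: SQLite uses || for string concatenation; + coerces text to numbers (yielding 0)

Fix: Use the || operator for string concatenation

Corrected query:
SELECT account || ': ' || kind AS label FROM transactions

Result:
label              
-------------------
ACC-102: withdrawal
ACC-105: refund    
ACC-103: interest  
ACC-103: interest  
ACC-103: deposit   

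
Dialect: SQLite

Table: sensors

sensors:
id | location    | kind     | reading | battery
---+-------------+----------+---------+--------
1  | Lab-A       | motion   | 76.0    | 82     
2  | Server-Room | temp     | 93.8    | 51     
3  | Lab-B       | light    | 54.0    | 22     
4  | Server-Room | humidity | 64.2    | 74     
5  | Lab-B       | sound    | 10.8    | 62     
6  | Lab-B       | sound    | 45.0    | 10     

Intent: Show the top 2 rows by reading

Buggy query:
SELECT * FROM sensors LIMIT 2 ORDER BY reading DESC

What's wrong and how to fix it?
Bug: ORDER BY cannot follow LIMIT; LIMIT is the final clause

Fix: Swap the clauses: ORDER BY first, then LIMIT

Corrected query:
SELECT * FROM sensors ORDER BY reading DESC LIMIT 2

Result:
id | location    | kind   | reading | battery
---+-------------+--------+---------+--------
2  | Server-Room | temp   | 93.8    | 51     
1  | Lab-A       | motion | 76      | 82     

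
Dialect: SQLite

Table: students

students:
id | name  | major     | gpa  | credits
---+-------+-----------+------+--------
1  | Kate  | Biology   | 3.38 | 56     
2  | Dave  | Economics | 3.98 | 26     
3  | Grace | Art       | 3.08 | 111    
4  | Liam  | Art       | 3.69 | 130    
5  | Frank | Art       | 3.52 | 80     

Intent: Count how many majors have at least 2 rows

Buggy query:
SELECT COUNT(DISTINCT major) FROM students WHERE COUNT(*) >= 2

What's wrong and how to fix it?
Bug: COUNT(*) cannot appear in WHERE; the per-group count doesn't exist yet

Fix: Group first with HAVING COUNT(*) >= 2, then COUNT the resulting groups

Corrected query:
SELECT COUNT(*) FROM (SELECT major FROM students GROUP BY major HAVING COUNT(*) >= 2)

Result:
COUNT(*)
--------
1       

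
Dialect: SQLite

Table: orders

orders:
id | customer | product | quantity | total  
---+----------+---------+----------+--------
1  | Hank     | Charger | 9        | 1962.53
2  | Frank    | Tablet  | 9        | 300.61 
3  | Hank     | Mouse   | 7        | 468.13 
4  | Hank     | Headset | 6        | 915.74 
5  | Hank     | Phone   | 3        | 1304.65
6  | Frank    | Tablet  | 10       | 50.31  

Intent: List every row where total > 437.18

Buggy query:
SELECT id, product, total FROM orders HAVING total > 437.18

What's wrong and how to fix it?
Bug: This is a non-aggregate query (no GROUP BY, no aggregates), so in SQLite the HAVING clause is invalid here; a row-level condition belongs in WHERE

Fix: Use WHERE for row-level filtering

Corrected query:
SELECT id, product, total FROM orders WHERE total > 437.18

Result:
id | product | total  
---+---------+--------
1  | Charger | 1962.53
3  | Mouse   | 468.13 
4  | Headset | 915.74 
5  | Phone   | 1304.65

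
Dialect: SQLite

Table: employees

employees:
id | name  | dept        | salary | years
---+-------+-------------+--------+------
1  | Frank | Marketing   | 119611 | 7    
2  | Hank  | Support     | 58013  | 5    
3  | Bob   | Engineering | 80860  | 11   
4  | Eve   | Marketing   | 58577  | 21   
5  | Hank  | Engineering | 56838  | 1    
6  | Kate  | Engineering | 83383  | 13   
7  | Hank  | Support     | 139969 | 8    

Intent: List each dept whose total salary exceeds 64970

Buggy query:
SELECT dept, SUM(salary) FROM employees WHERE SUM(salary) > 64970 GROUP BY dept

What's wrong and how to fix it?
Bug: SUM(salary) is an aggregate, but WHERE filters rows before aggregation

Fix: Move the aggregate condition to a HAVING clause

Corrected query:
SELECT dept, SUM(salary) FROM employees GROUP BY dept HAVING SUM(salary) > 64970

Result:
dept        | SUM(salary)
------------+------------
Engineering | 221081     
Marketing   | 178188     
Support     | 197982     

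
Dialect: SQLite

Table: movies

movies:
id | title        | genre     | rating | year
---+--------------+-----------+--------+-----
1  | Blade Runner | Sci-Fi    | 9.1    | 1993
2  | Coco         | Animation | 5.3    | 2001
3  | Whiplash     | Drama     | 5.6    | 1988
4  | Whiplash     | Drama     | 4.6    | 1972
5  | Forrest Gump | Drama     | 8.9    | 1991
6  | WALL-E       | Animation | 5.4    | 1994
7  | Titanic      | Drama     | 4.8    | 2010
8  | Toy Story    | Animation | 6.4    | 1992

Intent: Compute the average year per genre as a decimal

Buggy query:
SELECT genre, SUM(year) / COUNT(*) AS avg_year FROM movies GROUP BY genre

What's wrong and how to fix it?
Bug: Both operands are integers, so '/' performs integer division and truncates

Fix: Multiply by 1.0 (or CAST to REAL) to force floating-point division

Corrected query:
SELECT genre, SUM(year) * 1.0 / COUNT(*) AS avg_year FROM movies GROUP BY genre

Result:
genre     | avg_year   
----------+------------
Animation | 1995.666667
Drama     | 1990.25    
Sci-Fi    | 1993       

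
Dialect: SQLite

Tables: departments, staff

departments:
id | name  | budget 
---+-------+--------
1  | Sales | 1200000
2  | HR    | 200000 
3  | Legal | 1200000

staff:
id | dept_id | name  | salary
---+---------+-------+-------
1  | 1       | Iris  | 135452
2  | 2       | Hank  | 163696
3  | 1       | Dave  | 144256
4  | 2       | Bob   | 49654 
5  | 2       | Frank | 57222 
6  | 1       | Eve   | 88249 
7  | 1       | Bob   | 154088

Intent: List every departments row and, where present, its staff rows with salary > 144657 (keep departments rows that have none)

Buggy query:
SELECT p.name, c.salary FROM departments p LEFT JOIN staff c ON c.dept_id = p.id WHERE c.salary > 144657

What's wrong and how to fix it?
Bug: Filtering c.salary in WHERE discards the NULL rows produced by LEFT JOIN, turning it into an inner join

Fix: Put 'c.salary > 144657' in the JOIN's ON clause instead of WHERE

Corrected query:
SELECT p.name, c.salary FROM departments p LEFT JOIN staff c ON c.dept_id = p.id AND c.salary > 144657

Result:
name  | salary
------+-------
Sales | 154088
HR    | 163696
Legal | NULL  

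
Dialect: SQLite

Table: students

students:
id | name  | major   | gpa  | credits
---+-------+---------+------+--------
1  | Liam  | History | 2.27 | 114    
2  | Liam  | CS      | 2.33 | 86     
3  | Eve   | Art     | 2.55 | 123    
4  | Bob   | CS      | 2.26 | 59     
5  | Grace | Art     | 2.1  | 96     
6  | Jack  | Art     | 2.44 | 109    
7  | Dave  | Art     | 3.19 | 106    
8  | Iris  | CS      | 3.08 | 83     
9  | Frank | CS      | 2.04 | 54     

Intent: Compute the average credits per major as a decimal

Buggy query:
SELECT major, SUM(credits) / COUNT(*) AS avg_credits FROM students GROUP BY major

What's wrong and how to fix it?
Bug: SUM(credits) and COUNT(*) are both integers; the division truncates the fractional part

Fix: Cast one side to REAL so the division keeps the fractional part

Corrected query:
SELECT major, SUM(credits) * 1.0 / COUNT(*) AS avg_credits FROM students GROUP BY major

Result:
major   | avg_credits
--------+------------
Art     | 108.5      
CS      | 70.5       
History | 114        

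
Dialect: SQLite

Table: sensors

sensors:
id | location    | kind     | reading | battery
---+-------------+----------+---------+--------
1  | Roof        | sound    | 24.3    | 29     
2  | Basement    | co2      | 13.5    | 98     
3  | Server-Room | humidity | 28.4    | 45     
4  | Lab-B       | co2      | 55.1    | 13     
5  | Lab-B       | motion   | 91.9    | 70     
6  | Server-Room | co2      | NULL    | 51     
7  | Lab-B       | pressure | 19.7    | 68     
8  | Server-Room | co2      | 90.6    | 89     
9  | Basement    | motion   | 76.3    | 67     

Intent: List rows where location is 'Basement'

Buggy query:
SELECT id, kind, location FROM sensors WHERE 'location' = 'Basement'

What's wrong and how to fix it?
Bug: Single quotes denote string literals in SQL; the column name is being compared as a constant string

Fix: Reference the column as location without single quotes

Corrected query:
SELECT id, kind, location FROM sensors WHERE location = 'Basement'

Result:
id | kind   | location
---+--------+---------
2  | co2    | Basement
9  | motion | Basement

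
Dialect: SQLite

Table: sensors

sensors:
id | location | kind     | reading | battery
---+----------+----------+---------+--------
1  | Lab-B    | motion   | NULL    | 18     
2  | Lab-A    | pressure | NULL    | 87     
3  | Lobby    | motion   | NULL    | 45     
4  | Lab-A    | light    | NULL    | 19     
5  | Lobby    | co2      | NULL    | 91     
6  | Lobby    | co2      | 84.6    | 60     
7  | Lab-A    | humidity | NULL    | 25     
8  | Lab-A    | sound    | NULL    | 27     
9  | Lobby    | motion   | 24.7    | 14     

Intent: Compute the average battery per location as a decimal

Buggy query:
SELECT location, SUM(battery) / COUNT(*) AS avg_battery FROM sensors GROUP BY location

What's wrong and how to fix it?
Bug: Both operands are integers, so '/' performs integer division and truncates

Fix: Cast one side to REAL so the division keeps the fractional part

Corrected query:
SELECT location, SUM(battery) * 1.0 / COUNT(*) AS avg_battery FROM sensors GROUP BY location

Result:
location | avg_battery
---------+------------
Lab-A    | 39.5       
Lab-B    | 18         
Lobby    | 52.5       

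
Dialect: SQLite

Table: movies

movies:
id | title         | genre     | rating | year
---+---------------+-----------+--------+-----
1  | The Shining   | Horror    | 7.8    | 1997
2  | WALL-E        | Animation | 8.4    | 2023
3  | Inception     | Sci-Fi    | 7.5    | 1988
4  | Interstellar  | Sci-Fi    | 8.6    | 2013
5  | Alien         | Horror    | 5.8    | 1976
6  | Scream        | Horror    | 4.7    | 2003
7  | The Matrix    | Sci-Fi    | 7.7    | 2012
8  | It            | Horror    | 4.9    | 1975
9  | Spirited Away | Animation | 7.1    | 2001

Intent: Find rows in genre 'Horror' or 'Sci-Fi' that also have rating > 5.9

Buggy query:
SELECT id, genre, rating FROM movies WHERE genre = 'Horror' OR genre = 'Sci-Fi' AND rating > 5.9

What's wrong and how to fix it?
Bug: AND binds tighter than OR, so this parses as genre = 'Horror' OR (genre = 'Sci-Fi' AND rating > 5.9)

Fix: Add parentheses around the OR so the AND applies to both alternatives

Corrected query:
SELECT id, genre, rating FROM movies WHERE (genre = 'Horror' OR genre = 'Sci-Fi') AND rating > 5.9

Result:
id | genre  | rating
---+--------+-------
1  | Horror | 7.8   
3  | Sci-Fi | 7.5   
4  | Sci-Fi | 8.6   
7  | Sci-Fi | 7.7   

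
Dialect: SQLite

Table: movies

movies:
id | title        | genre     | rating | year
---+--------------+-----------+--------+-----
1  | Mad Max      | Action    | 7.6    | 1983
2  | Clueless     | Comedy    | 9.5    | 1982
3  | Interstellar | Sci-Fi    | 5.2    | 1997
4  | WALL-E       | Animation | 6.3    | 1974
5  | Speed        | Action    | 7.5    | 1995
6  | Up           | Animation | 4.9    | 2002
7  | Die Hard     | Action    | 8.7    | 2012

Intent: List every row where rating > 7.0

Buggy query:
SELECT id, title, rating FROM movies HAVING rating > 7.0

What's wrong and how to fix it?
Bug: This is a non-aggregate query (no GROUP BY, no aggregates), so in SQLite the HAVING clause is invalid here; a row-level condition belongs in WHERE

Fix: Use WHERE for row-level filtering

Corrected query:
SELECT id, title, rating FROM movies WHERE rating > 7.0

Result:
id | title    | rating
---+----------+-------
1  | Mad Max  | 7.6   
2  | Clueless | 9.5   
5  | Speed    | 7.5   
7  | Die Hard | 8.7   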